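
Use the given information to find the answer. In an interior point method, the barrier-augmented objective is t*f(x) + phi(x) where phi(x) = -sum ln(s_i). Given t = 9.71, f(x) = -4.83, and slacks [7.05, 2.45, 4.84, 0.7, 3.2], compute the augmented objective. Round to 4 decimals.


Step 1: Compute log-barrier.
ln values: [1.953, 0.8961, 1.5769, -0.3567, 1.1632]
phi = -(1.953 + 0.8961 + 1.5769 - 0.3567 + 1.1632) = -5.2325
Step 2: Compute augmented objective.
t*f(x) = 9.71*-4.83 = -46.8993
Total = -46.8993 - 5.2325 = -52.1318


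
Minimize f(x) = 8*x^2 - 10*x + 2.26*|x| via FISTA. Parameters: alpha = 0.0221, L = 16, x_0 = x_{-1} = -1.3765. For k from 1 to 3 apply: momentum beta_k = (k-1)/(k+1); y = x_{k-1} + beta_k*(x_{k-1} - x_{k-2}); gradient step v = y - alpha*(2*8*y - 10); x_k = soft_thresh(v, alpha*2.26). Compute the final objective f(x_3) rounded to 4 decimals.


FISTA on f(x) = 8*x^2 - 10*x + 2.26*|x|
L = 16, alpha = 0.0221
Iteration 1: beta = 0.0, y = -1.3765 + 0.0*(-1.3765 + 1.3765) = -1.3765
  grad(y) = -32.024, v = y - alpha*grad = -0.6688
  prox(v) = soft_thresh(-0.6688, 0.0499) = -0.6188
Iteration 2: beta = 0.3333, y = -0.6188 + 0.3333*(-0.6188 + 1.3765) = -0.3663
  grad(y) = -15.8602, v = y - alpha*grad = -0.0158
  prox(v) = soft_thresh(-0.0158, 0.0499) = 0.0
Iteration 3: beta = 0.5, y = 0.0 + 0.5*(0.0 + 0.6188) = 0.3094
  grad(y) = -5.0494, v = y - alpha*grad = 0.421
  prox(v) = soft_thresh(0.421, 0.0499) = 0.3711
f(x_3) = 8*0.3711^2 - 10*0.3711 + 2.26*|0.3711| = -1.7705


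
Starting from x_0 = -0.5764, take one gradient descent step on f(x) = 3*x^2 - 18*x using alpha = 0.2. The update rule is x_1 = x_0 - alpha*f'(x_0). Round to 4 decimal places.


We compute the gradient at x_0 and apply the update.
f'(x) = 6*x - 18
f'(-0.5764) = 6*-0.5764 - 18 = -21.4584
x_1 = -0.5764 - 0.2*-21.4584 = 3.7153


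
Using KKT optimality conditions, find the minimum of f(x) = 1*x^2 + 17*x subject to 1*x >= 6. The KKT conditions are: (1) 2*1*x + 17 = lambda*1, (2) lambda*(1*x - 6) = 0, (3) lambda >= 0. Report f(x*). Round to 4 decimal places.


Step 1: Try lambda = 0 (constraint inactive).
x_unc = -17/(2*1) = -8.5
Check: 1*-8.5 = -8.5 < 6 -- violated!
Step 2: Constraint must be active: 1*x = 6
x* = 6/1 = 6.0
lambda = (2*1*6.0 + 17)/1 = 29.0
Step 3: Compute optimal value.
f(x*) = 1*6.0^2 + 17*6.0 = 138.0


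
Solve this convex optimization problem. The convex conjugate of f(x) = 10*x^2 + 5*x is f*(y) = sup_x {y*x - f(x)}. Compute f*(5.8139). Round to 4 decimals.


f*(y) = sup_x {y*x - a*x^2 - b*x} = sup_x {(y-b)*x - a*x^2}
FOC: (y - b) - 2a*x = 0 => x* = (y - b)/(2a)
x* = (5.8139 - 5)/(2*10) = 0.0407
f*(5.8139) = (y-b)^2/(4a) = (5.8139 - 5)^2/(4*10)
= 0.6624/40 = 0.0166


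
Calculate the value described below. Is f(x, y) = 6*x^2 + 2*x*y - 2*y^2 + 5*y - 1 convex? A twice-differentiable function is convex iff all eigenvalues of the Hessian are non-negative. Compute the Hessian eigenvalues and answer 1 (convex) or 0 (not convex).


The Hessian of f(x,y) = 6*x^2 + 2*x*y - 2*y^2 + 5*y - 1 is:
H = [[12, 2], [2, -4]]
Trace = 12 - 4 = 8
Determinant = 12*-4 - (2)^2 = -52
Discriminant = (8)^2 - 4*-52 = 272.0
Eigenvalues: lambda_1 = -4.2462, lambda_2 = 12.2462
The function is not convex.

0


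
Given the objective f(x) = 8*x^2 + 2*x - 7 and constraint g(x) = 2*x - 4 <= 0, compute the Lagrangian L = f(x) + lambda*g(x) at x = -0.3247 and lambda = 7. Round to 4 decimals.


Step 1: Evaluate f(x).
f(-0.3247) = 8*(-0.3247)^2 + 2*(-0.3247) - 7 = -6.806
Step 2: Evaluate g(x).
g(-0.3247) = 2*-0.3247 - 4 = -4.6494
Step 3: Compute Lagrangian.
L = -6.806 + 7*-4.6494 = -39.3518


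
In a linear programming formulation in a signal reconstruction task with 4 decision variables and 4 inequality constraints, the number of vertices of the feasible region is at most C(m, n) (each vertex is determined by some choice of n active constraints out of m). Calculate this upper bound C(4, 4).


Each vertex corresponds to some choice of n active constraints out of m, so the number of vertices is at most C(m, n) = m! / (n!(m-n)!).
m = 4, n = 4
Numerator: 4 * 3 * 2 * 1
Denominator: 4! = 24
C(4, 4) = 1


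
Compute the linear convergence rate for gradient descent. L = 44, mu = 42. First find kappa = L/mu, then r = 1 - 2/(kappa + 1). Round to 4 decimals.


Step 1: Compute the condition number.
kappa = L/mu = 44/42 = 1.0476
Step 2: Compute the convergence rate.
r = 1 - 2/(kappa + 1) = 1 - 2*mu/(L + mu) = (L - mu)/(L + mu) = 2/86 = 0.0233


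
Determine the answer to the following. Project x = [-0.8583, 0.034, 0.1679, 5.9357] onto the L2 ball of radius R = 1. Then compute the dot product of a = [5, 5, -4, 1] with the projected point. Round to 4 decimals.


Step 1: Compute ||x|| (intermediates to 6 decimals).
||x|| = sqrt((-0.8583)^2 + 0.034^2 + 0.1679^2 + 5.9357^2) = 5.99988
Step 2: Project.
Since ||x|| > R, scale = R/||x|| = 1/5.99988 = 0.16667, proj(x) = scale * x
proj(x) = [-0.143053, 0.005667, 0.027984, 0.989303]
Step 3: Dot product.
a^T * proj(x) = 5*(-0.143053) + 5*0.005667 - 4*0.027984 + 1*0.989303 = 0.1904


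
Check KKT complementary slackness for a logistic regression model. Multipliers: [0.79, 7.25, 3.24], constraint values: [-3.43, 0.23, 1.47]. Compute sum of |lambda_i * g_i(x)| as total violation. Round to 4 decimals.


KKT complementary slackness check:
lambda_1 * g_1 = 0.79 * -3.43 = -2.7097
lambda_2 * g_2 = 7.25 * 0.23 = 1.6675
lambda_3 * g_3 = 3.24 * 1.47 = 4.7628
Total violation = 2.7097 + 1.6675 + 4.7628 = 9.14


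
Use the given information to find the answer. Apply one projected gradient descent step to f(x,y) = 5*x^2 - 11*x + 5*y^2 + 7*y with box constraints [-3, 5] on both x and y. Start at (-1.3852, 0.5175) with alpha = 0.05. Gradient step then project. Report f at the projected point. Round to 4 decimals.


Step 1: Compute gradient at (-1.3852, 0.5175).
grad_x = 2*5*-1.3852 - 11 = -24.852
grad_y = 2*5*0.5175 + 7 = 12.175
Step 2: Gradient step.
x_raw = -1.3852 - 0.05*-24.852 = -0.1426
y_raw = 0.5175 - 0.05*12.175 = -0.0913
Step 3: Project onto [-3, 5].
x_proj = clip(-0.1426) = -0.1426
y_proj = clip(-0.0913) = -0.0913
Step 4: Evaluate f.
f(-0.1426, -0.0913) = 1.0732


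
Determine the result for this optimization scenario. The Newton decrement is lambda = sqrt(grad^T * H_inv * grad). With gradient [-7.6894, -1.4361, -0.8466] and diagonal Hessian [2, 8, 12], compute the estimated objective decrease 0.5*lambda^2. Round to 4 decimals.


Step 1: H is diagonal, so H^(-1) * g = [-3.8447, -0.1795, -0.0706].
Step 2: g^T H^(-1) g = sum_i g_i^2 / H_ii
  = (-7.6894)^2/2 + (-1.4361)^2/8 + (-0.8466)^2/12
  = 29.5634 + 0.2578 + 0.0597 = 29.881
Step 3: Objective decrease = 0.5 * g^T H^(-1) g = 14.9405


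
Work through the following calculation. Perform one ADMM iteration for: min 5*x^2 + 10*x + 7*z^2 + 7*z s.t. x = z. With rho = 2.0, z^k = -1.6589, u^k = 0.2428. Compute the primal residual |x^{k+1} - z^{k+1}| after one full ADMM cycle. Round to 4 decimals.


ADMM iteration with rho = 2.0, z^k = -1.6589, u^k = 0.2428
Step 1: x-update.
Minimize 5*x^2 + 10*x + (2.0/2)*(x + 1.6589 + 0.2428)^2
FOC: (2*5 + 2.0)*x = -10 + 2.0*(-1.6589 - 0.2428)
x^{k+1} = -1.1503
Step 2: z-update.
Minimize 7*z^2 + 7*z + (2.0/2)*(-1.1503 - z + 0.2428)^2
FOC: (2*7 + 2.0)*z = -7 + 2.0*(-1.1503 + 0.2428)
z^{k+1} = -0.5509
Step 3: u-update.
u^{k+1} = 0.2428 - 1.1503 + 0.5509 = -0.3565
Step 4: Primal residual = |-1.1503 + 0.5509| = 0.5993


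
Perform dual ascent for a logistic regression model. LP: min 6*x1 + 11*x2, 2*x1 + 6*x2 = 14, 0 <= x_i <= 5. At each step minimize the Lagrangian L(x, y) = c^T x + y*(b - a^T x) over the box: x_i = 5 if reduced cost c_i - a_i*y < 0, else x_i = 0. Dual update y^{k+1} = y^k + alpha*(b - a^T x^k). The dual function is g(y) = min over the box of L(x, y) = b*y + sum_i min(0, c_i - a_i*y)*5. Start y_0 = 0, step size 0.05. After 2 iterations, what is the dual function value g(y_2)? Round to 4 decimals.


Dual ascent for LP: min 6*x1 + 11*x2, 2*x1 + 6*x2 = 14, 0 <= x_i <= 5
Step 1: y^k = 0.0, reduced costs: (6.0, 11.0)
  x^k = (0.0, 0.0), subgradient = b - a^T x = 14.0
  y^{k+1} = 0.0 + 0.05*14.0 = 0.7
Step 2: y^k = 0.7, reduced costs: (4.6, 6.8)
  x^k = (0.0, 0.0), subgradient = b - a^T x = 14.0
  y^{k+1} = 0.7 + 0.05*14.0 = 1.4
Dual objective at y_2 = 1.4: reduced costs (3.2, 2.6), box minimizer x = (0.0, 0.0)
g(y_2) = b*y + (c1 - a1*y)*x1 + (c2 - a2*y)*x2 = 14*1.4 + 3.2*0.0 + 2.6*0.0 = 19.6 + 0.0 + 0.0 = 19.6


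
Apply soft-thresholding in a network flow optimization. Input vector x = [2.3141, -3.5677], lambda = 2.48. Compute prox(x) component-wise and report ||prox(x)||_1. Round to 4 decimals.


Soft-thresholding with lambda = 2.48:
prox(2.3141) = sign(2.3141)*max(|2.3141| - 2.48, 0) = 0.0
prox(-3.5677) = sign(-3.5677)*max(|-3.5677| - 2.48, 0) = -1.0877
prox(x) = [0.0, -1.0877]
||prox(x)||_1 = 0.0 + 1.0877 = 1.0877


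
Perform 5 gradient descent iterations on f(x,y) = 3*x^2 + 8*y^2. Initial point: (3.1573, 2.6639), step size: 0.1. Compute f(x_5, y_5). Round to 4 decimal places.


Gradient descent on f(x,y) = 3*x^2 + 8*y^2.
Starting point: (3.1573, 2.6639), alpha = 0.1
Step 1: grad_x = 2*3*3.1573 = 18.9438, grad_y = 2*8*2.6639 = 42.6224
  x_1 = 3.1573 - 0.1*18.9438 = 1.2629
  y_1 = 2.6639 - 0.1*42.6224 = -1.5983
Step 2: grad_x = 2*3*1.2629 = 7.5775, grad_y = 2*8*-1.5983 = -25.5734
  x_2 = 1.2629 - 0.1*7.5775 = 0.5052
  y_2 = -1.5983 - 0.1*-25.5734 = 0.959
Step 3: grad_x = 2*3*0.5052 = 3.031, grad_y = 2*8*0.959 = 15.3441
  x_3 = 0.5052 - 0.1*3.031 = 0.2021
  y_3 = 0.959 - 0.1*15.3441 = -0.5754
Step 4: grad_x = 2*3*0.2021 = 1.2124, grad_y = 2*8*-0.5754 = -9.2064
  x_4 = 0.2021 - 0.1*1.2124 = 0.0808
  y_4 = -0.5754 - 0.1*-9.2064 = 0.3452
Step 5: grad_x = 2*3*0.0808 = 0.485, grad_y = 2*8*0.3452 = 5.5239
  x_5 = 0.0808 - 0.1*0.485 = 0.0323
  y_5 = 0.3452 - 0.1*5.5239 = -0.2071
f(0.0323, -0.2071) = 3*0.0323^2 + 8*(-0.2071)^2 = 0.3464


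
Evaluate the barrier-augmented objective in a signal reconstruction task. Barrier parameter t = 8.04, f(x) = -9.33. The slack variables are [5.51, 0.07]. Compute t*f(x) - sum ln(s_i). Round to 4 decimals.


Step 1: Compute log-barrier.
ln values: [1.7066, -2.6593]
phi = -(1.7066 - 2.6593) = 0.9527
Step 2: Compute augmented objective.
t*f(x) = 8.04*-9.33 = -75.0132
Total = -75.0132 + 0.9527 = -74.0605


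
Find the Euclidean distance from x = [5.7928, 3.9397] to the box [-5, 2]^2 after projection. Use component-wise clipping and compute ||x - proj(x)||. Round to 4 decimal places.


Project each component onto [-5, 2].
clip(5.7928) = 2.0, clip(3.9397) = 2.0
Projection = [2.0, 2.0]
Squared diffs: [14.3853, 3.7624]
Distance = sqrt(18.1477) = 4.26


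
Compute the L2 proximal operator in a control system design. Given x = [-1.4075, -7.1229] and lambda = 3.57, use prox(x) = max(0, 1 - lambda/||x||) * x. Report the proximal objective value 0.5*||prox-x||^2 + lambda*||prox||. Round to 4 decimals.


Step 1: Compute ||x||.
||x|| = 7.2606
Step 2: Compute scaling factor.
scale = max(0, 1 - 3.57/7.2606) = 0.5083
Step 3: prox(x) = [-0.7154, -3.6206]
||prox(x)|| = 3.6906
Step 4: Proximal objective.
0.5*||prox-x||^2 = 6.3725
lambda*||prox|| = 13.1754
Total = 19.548


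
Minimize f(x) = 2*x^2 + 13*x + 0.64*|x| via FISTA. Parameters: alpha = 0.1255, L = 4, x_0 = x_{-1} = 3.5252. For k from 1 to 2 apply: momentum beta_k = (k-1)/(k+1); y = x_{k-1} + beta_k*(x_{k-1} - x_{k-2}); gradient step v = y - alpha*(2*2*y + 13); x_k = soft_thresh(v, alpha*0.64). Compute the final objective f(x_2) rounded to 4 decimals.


FISTA on f(x) = 2*x^2 + 13*x + 0.64*|x|
L = 4, alpha = 0.1255
Iteration 1: beta = 0.0, y = 3.5252 + 0.0*(3.5252 - 3.5252) = 3.5252
  grad(y) = 27.1008, v = y - alpha*grad = 0.124
  prox(v) = soft_thresh(0.124, 0.0803) = 0.0437
Iteration 2: beta = 0.3333, y = 0.0437 + 0.3333*(0.0437 - 3.5252) = -1.1168
  grad(y) = 8.533, v = y - alpha*grad = -2.1876
  prox(v) = soft_thresh(-2.1876, 0.0803) = -2.1073
f(x_2) = 2*(-2.1073)^2 + 13*(-2.1073) + 0.64*|-2.1073| = -17.1649


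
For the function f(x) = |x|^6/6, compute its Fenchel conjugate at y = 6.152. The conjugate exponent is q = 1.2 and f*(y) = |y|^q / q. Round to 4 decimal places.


The conjugate exponent q satisfies 1/p + 1/q = 1.
p = 6, so q = 6/(6 - 1) = 1.2
|y|^q = 6.152^1.2 = 8.8475
f*(6.152) = 8.8475 / 1.2 = 7.3729


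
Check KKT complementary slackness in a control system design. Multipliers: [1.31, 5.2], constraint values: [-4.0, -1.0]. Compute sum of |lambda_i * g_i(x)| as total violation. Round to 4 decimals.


KKT complementary slackness check:
lambda_1 * g_1 = 1.31 * -4.0 = -5.24
lambda_2 * g_2 = 5.2 * -1.0 = -5.2
Total violation = 5.24 + 5.2 = 10.44


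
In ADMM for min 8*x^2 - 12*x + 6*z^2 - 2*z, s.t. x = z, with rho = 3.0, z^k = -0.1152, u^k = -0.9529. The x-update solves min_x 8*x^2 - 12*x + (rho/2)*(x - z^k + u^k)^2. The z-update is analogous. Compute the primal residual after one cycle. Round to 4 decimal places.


ADMM iteration with rho = 3.0, z^k = -0.1152, u^k = -0.9529
Step 1: x-update.
Minimize 8*x^2 - 12*x + (3.0/2)*(x + 0.1152 - 0.9529)^2
FOC: (2*8 + 3.0)*x = 12 + 3.0*(-0.1152 + 0.9529)
x^{k+1} = 0.7638
Step 2: z-update.
Minimize 6*z^2 - 2*z + (3.0/2)*(0.7638 - z - 0.9529)^2
FOC: (2*6 + 3.0)*z = 2 + 3.0*(0.7638 - 0.9529)
z^{k+1} = 0.0955
Step 3: u-update.
u^{k+1} = -0.9529 + 0.7638 - 0.0955 = -0.2846
Step 4: Primal residual = |0.7638 - 0.0955| = 0.6683


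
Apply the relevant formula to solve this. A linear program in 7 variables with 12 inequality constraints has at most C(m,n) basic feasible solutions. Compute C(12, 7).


Each vertex corresponds to some choice of n active constraints out of m, so the number of vertices is at most C(m, n) = m! / (n!(m-n)!).
m = 12, n = 7
Numerator: 12 * 11 * 10 * 9 * 8 * 7 * 6
Denominator: 7! = 5040
C(12, 7) = 792


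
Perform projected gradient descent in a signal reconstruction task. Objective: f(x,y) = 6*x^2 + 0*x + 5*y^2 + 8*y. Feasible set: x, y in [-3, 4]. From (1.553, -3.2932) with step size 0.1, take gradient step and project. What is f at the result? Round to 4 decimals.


Step 1: Compute gradient at (1.553, -3.2932).
grad_x = 2*6*1.553 + 0 = 18.636
grad_y = 2*5*-3.2932 + 8 = -24.932
Step 2: Gradient step.
x_raw = 1.553 - 0.1*18.636 = -0.3106
y_raw = -3.2932 - 0.1*-24.932 = -0.8
Step 3: Project onto [-3, 4].
x_proj = clip(-0.3106) = -0.3106
y_proj = clip(-0.8) = -0.8
Step 4: Evaluate f.
f(-0.3106, -0.8) = -2.6212


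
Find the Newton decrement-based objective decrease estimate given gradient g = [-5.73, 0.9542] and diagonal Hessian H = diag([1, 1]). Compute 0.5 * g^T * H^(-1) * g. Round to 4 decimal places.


Step 1: H is diagonal, so H^(-1) * g = [-5.73, 0.9542].
Step 2: g^T H^(-1) g = sum_i g_i^2 / H_ii
  = (-5.73)^2/1 + (0.9542)^2/1
  = 32.8329 + 0.9105 = 33.7434
Step 3: Objective decrease = 0.5 * g^T H^(-1) g = 16.8717


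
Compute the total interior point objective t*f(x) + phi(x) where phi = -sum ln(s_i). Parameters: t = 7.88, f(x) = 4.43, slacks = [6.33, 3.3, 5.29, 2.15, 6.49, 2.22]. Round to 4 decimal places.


Step 1: Compute log-barrier.
ln values: [1.8453, 1.1939, 1.6658, 0.7655, 1.8703, 0.7975]
phi = -(1.8453 + 1.1939 + 1.6658 + 0.7655 + 1.8703 + 0.7975) = -8.1383
Step 2: Compute augmented objective.
t*f(x) = 7.88*4.43 = 34.9084
Total = 34.9084 - 8.1383 = 26.7701


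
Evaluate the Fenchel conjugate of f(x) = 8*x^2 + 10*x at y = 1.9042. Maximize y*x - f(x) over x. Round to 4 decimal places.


f*(y) = sup_x {y*x - a*x^2 - b*x} = sup_x {(y-b)*x - a*x^2}
FOC: (y - b) - 2a*x = 0 => x* = (y - b)/(2a)
x* = (1.9042 - 10)/(2*8) = -0.506
f*(1.9042) = (y-b)^2/(4a) = (1.9042 - 10)^2/(4*8)
= 65.542/32 = 2.0482


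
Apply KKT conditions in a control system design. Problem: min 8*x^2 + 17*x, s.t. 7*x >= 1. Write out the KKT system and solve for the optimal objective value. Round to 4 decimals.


Step 1: Try lambda = 0 (constraint inactive).
x_unc = -17/(2*8) = -1.0625
Check: 7*-1.0625 = -7.4375 < 1 -- violated!
Step 2: Constraint must be active: 7*x = 1
x* = 1/7 = 0.1429 (rounded; the exact value 1/7 is used below)
lambda = (2*8*(1/7) + 17)/7 = 2.7551
Step 3: Compute optimal value.
f(x*) = 8*(1/7)^2 + 17*(1/7) = 2.5918


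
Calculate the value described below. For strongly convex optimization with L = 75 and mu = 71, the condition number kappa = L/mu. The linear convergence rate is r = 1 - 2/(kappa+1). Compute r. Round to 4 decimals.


Step 1: Compute the condition number.
kappa = L/mu = 75/71 = 1.0563
Step 2: Compute the convergence rate.
r = 1 - 2/(kappa + 1) = 1 - 2*mu/(L + mu) = (L - mu)/(L + mu) = 4/146 = 0.0274


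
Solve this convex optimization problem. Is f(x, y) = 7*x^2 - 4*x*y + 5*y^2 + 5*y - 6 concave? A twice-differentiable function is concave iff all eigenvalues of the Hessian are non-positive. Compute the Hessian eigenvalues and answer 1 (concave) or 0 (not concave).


The Hessian of f(x,y) = 7*x^2 - 4*x*y + 5*y^2 + 5*y - 6 is:
H = [[14, -4], [-4, 10]]
Trace = 14 + 10 = 24
Determinant = 14*10 - (-4)^2 = 124
Discriminant = (24)^2 - 4*124 = 80.0
Eigenvalues: lambda_1 = 7.5279, lambda_2 = 16.4721
The function is not concave.

0


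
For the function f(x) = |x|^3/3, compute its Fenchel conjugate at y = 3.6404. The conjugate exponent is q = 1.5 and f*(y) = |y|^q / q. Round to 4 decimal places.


The conjugate exponent q satisfies 1/p + 1/q = 1.
p = 3, so q = 3/(3 - 1) = 1.5
|y|^q = 3.6404^1.5 = 6.9458
f*(3.6404) = 6.9458 / 1.5 = 4.6305


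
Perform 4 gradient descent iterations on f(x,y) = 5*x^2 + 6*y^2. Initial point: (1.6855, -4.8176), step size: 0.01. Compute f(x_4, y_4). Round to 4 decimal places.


Gradient descent on f(x,y) = 5*x^2 + 6*y^2.
Starting point: (1.6855, -4.8176), alpha = 0.01
Step 1: grad_x = 2*5*1.6855 = 16.855, grad_y = 2*6*-4.8176 = -57.8112
  x_1 = 1.6855 - 0.01*16.855 = 1.517
  y_1 = -4.8176 - 0.01*-57.8112 = -4.2395
Step 2: grad_x = 2*5*1.517 = 15.1695, grad_y = 2*6*-4.2395 = -50.8739
  x_2 = 1.517 - 0.01*15.1695 = 1.3653
  y_2 = -4.2395 - 0.01*-50.8739 = -3.7307
Step 3: grad_x = 2*5*1.3653 = 13.6526, grad_y = 2*6*-3.7307 = -44.769
  x_3 = 1.3653 - 0.01*13.6526 = 1.2287
  y_3 = -3.7307 - 0.01*-44.769 = -3.2831
Step 4: grad_x = 2*5*1.2287 = 12.2873, grad_y = 2*6*-3.2831 = -39.3967
  x_4 = 1.2287 - 0.01*12.2873 = 1.1059
  y_4 = -3.2831 - 0.01*-39.3967 = -2.8891
f(1.1059, -2.8891) = 5*1.1059^2 + 6*(-2.8891)^2 = 56.1957


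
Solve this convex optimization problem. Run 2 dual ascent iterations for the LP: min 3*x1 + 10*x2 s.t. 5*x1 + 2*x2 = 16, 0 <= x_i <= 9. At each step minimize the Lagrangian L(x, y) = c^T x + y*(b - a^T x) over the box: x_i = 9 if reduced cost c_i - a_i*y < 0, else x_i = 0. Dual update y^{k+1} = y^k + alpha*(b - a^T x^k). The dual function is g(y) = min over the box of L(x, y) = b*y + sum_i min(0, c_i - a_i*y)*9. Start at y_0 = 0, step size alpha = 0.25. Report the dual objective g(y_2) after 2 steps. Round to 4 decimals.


Dual ascent for LP: min 3*x1 + 10*x2, 5*x1 + 2*x2 = 16, 0 <= x_i <= 9
Step 1: y^k = 0.0, reduced costs: (3.0, 10.0)
  x^k = (0.0, 0.0), subgradient = b - a^T x = 16.0
  y^{k+1} = 0.0 + 0.25*16.0 = 4.0
Step 2: y^k = 4.0, reduced costs: (-17.0, 2.0)
  x^k = (9.0, 0.0), subgradient = b - a^T x = -29.0
  y^{k+1} = 4.0 + 0.25*-29.0 = -3.25
Dual objective at y_2 = -3.25: reduced costs (19.25, 16.5), box minimizer x = (0.0, 0.0)
g(y_2) = b*y + (c1 - a1*y)*x1 + (c2 - a2*y)*x2 = 16*(-3.25) + 19.25*0.0 + 16.5*0.0 = -52.0 + 0.0 + 0.0 = -52.0


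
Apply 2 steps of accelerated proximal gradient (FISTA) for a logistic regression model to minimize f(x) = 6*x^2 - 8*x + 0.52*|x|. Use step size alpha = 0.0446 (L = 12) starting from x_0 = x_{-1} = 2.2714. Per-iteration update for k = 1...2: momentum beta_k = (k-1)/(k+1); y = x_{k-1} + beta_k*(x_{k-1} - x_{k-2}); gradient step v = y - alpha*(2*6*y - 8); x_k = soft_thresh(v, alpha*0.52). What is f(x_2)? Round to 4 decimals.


FISTA on f(x) = 6*x^2 - 8*x + 0.52*|x|
L = 12, alpha = 0.0446
Iteration 1: beta = 0.0, y = 2.2714 + 0.0*(2.2714 - 2.2714) = 2.2714
  grad(y) = 19.2568, v = y - alpha*grad = 1.4125
  prox(v) = soft_thresh(1.4125, 0.0232) = 1.3894
Iteration 2: beta = 0.3333, y = 1.3894 + 0.3333*(1.3894 - 2.2714) = 1.0953
  grad(y) = 5.1441, v = y - alpha*grad = 0.8659
  prox(v) = soft_thresh(0.8659, 0.0232) = 0.8427
f(x_2) = 6*0.8427^2 - 8*0.8427 + 0.52*|0.8427| = -2.0425


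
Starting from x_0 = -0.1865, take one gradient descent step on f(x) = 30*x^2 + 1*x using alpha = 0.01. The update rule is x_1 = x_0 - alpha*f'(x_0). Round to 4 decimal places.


We compute the gradient at x_0 and apply the update.
f'(x) = 60*x + 1
f'(-0.1865) = 60*-0.1865 + 1 = -10.19
x_1 = -0.1865 - 0.01*-10.19 = -0.0846


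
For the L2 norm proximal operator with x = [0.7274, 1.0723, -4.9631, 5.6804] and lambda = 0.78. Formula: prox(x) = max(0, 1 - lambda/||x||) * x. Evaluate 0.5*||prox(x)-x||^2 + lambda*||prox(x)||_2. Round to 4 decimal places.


Step 1: Compute ||x||.
||x|| = 7.6536
Step 2: Compute scaling factor.
scale = max(0, 1 - 0.78/7.6536) = 0.8981
Step 3: prox(x) = [0.6533, 0.963, -4.4573, 5.1015]
||prox(x)|| = 6.8736
Step 4: Proximal objective.
0.5*||prox-x||^2 = 0.3042
lambda*||prox|| = 5.3614
Total = 5.6656


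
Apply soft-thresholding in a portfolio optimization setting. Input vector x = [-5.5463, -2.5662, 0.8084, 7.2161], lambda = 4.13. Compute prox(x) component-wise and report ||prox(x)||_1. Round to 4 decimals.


Soft-thresholding with lambda = 4.13:
prox(-5.5463) = sign(-5.5463)*max(|-5.5463| - 4.13, 0) = -1.4163
prox(-2.5662) = sign(-2.5662)*max(|-2.5662| - 4.13, 0) = 0.0
prox(0.8084) = sign(0.8084)*max(|0.8084| - 4.13, 0) = 0.0
prox(7.2161) = sign(7.2161)*max(|7.2161| - 4.13, 0) = 3.0861
prox(x) = [-1.4163, 0.0, 0.0, 3.0861]
||prox(x)||_1 = 1.4163 + 0.0 + 0.0 + 3.0861 = 4.5024


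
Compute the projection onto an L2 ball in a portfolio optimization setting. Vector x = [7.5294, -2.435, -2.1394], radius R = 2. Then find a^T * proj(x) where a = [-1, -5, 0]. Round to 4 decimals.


Step 1: Compute ||x|| (intermediates to 6 decimals).
||x|| = sqrt(7.5294^2 + (-2.435)^2 + (-2.1394)^2) = 8.197446
Step 2: Project.
Since ||x|| > R, scale = R/||x|| = 2/8.197446 = 0.243978, proj(x) = scale * x
proj(x) = [1.837008, -0.594086, -0.521967]
Step 3: Dot product.
a^T * proj(x) = -1*1.837008 - 5*(-0.594086) + 0*(-0.521967) = 1.1334


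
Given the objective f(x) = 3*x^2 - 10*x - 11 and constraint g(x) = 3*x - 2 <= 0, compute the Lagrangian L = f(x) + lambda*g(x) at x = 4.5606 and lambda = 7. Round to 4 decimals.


Step 1: Evaluate f(x).
f(4.5606) = 3*4.5606^2 - 10*4.5606 - 11 = 5.7912
Step 2: Evaluate g(x).
g(4.5606) = 3*4.5606 - 2 = 11.6818
Step 3: Compute Lagrangian.
L = 5.7912 + 7*11.6818 = 87.5638


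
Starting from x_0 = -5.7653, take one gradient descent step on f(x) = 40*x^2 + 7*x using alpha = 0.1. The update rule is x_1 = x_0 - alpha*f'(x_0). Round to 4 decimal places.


We compute the gradient at x_0 and apply the update.
f'(x) = 80*x + 7
f'(-5.7653) = 80*-5.7653 + 7 = -454.224
x_1 = -5.7653 - 0.1*-454.224 = 39.6571


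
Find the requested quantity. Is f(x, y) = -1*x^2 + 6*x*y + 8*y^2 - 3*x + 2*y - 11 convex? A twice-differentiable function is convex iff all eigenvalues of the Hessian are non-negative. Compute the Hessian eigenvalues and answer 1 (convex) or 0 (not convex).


The Hessian of f(x,y) = -1*x^2 + 6*x*y + 8*y^2 - 3*x + 2*y - 11 is:
H = [[-2, 6], [6, 16]]
Trace = -2 + 16 = 14
Determinant = -2*16 - (6)^2 = -68
Discriminant = (14)^2 - 4*-68 = 468.0
Eigenvalues: lambda_1 = -3.8167, lambda_2 = 17.8167
The function is not convex.

0


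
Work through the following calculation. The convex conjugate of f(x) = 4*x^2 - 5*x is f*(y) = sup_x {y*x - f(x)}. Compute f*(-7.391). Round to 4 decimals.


f*(y) = sup_x {y*x - a*x^2 - b*x} = sup_x {(y-b)*x - a*x^2}
FOC: (y - b) - 2a*x = 0 => x* = (y - b)/(2a)
x* = (-7.391 + 5)/(2*4) = -0.2989
f*(-7.391) = (y-b)^2/(4a) = (-7.391 + 5)^2/(4*4)
= 5.7169/16 = 0.3573


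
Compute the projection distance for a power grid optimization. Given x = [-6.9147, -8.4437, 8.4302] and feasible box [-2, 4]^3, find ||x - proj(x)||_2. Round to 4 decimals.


Project each component onto [-2, 4].
clip(-6.9147) = -2.0, clip(-8.4437) = -2.0, clip(8.4302) = 4.0
Projection = [-2.0, -2.0, 4.0]
Squared diffs: [24.1543, 41.5213, 19.6267]
Distance = sqrt(85.3023) = 9.2359


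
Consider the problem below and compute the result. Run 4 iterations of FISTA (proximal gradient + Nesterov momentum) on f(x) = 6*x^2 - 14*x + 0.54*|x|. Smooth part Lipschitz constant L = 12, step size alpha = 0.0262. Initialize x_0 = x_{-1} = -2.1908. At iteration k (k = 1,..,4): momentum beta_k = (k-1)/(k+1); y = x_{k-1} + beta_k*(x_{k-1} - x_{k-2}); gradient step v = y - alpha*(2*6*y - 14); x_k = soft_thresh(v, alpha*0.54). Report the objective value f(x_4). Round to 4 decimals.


FISTA on f(x) = 6*x^2 - 14*x + 0.54*|x|
L = 12, alpha = 0.0262
Iteration 1: beta = 0.0, y = -2.1908 + 0.0*(-2.1908 + 2.1908) = -2.1908
  grad(y) = -40.2896, v = y - alpha*grad = -1.1352
  prox(v) = soft_thresh(-1.1352, 0.0141) = -1.1211
Iteration 2: beta = 0.3333, y = -1.1211 + 0.3333*(-1.1211 + 2.1908) = -0.7645
  grad(y) = -23.1738, v = y - alpha*grad = -0.1573
  prox(v) = soft_thresh(-0.1573, 0.0141) = -0.1432
Iteration 3: beta = 0.5, y = -0.1432 + 0.5*(-0.1432 + 1.1211) = 0.3458
  grad(y) = -9.8509, v = y - alpha*grad = 0.6039
  prox(v) = soft_thresh(0.6039, 0.0141) = 0.5897
Iteration 4: beta = 0.6, y = 0.5897 + 0.6*(0.5897 + 0.1432) = 1.0294
  grad(y) = -1.6468, v = y - alpha*grad = 1.0726
  prox(v) = soft_thresh(1.0726, 0.0141) = 1.0584
f(x_4) = 6*1.0584^2 - 14*1.0584 + 0.54*|1.0584| = -7.5248


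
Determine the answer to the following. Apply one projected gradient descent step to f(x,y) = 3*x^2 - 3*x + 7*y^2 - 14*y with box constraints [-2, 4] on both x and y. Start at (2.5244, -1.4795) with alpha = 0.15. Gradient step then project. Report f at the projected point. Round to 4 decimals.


Step 1: Compute gradient at (2.5244, -1.4795).
grad_x = 2*3*2.5244 - 3 = 12.1464
grad_y = 2*7*-1.4795 - 14 = -34.713
Step 2: Gradient step.
x_raw = 2.5244 - 0.15*12.1464 = 0.7024
y_raw = -1.4795 - 0.15*-34.713 = 3.7275
Step 3: Project onto [-2, 4].
x_proj = clip(0.7024) = 0.7024
y_proj = clip(3.7275) = 3.7275
Step 4: Evaluate f.
f(0.7024, 3.7275) = 44.4458


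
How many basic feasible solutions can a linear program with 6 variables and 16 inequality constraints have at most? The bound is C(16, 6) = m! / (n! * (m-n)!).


Each vertex corresponds to some choice of n active constraints out of m, so the number of vertices is at most C(m, n) = m! / (n!(m-n)!).
m = 16, n = 6
Numerator: 16 * 15 * 14 * 13 * 12 * 11
Denominator: 6! = 720
C(16, 6) = 8008


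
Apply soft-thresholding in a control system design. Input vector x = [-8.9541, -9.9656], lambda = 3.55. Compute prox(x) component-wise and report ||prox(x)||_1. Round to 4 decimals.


Soft-thresholding with lambda = 3.55:
prox(-8.9541) = sign(-8.9541)*max(|-8.9541| - 3.55, 0) = -5.4041
prox(-9.9656) = sign(-9.9656)*max(|-9.9656| - 3.55, 0) = -6.4156
prox(x) = [-5.4041, -6.4156]
||prox(x)||_1 = 5.4041 + 6.4156 = 11.8197


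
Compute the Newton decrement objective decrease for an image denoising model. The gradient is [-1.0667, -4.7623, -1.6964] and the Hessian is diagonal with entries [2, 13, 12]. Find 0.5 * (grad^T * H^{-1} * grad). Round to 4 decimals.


Step 1: H is diagonal, so H^(-1) * g = [-0.5334, -0.3663, -0.1414].
Step 2: g^T H^(-1) g = sum_i g_i^2 / H_ii
  = (-1.0667)^2/2 + (-4.7623)^2/13 + (-1.6964)^2/12
  = 0.5689 + 1.7446 + 0.2398 = 2.5533
Step 3: Objective decrease = 0.5 * g^T H^(-1) g = 1.2767


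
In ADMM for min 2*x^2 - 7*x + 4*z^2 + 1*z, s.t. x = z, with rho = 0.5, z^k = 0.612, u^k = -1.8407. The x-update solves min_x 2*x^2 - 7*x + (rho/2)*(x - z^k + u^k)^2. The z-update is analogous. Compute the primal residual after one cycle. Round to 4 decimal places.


ADMM iteration with rho = 0.5, z^k = 0.612, u^k = -1.8407
Step 1: x-update.
Minimize 2*x^2 - 7*x + (0.5/2)*(x - 0.612 - 1.8407)^2
FOC: (2*2 + 0.5)*x = 7 + 0.5*(0.612 + 1.8407)
x^{k+1} = 1.8281
Step 2: z-update.
Minimize 4*z^2 + 1*z + (0.5/2)*(1.8281 - z - 1.8407)^2
FOC: (2*4 + 0.5)*z = -1 + 0.5*(1.8281 - 1.8407)
z^{k+1} = -0.1184
Step 3: u-update.
u^{k+1} = -1.8407 + 1.8281 + 0.1184 = 0.1058
Step 4: Primal residual = |1.8281 + 0.1184| = 1.9465


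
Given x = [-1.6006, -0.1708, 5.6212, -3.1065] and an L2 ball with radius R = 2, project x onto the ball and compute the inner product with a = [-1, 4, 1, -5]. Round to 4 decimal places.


Step 1: Compute ||x|| (intermediates to 6 decimals).
||x|| = sqrt((-1.6006)^2 + (-0.1708)^2 + 5.6212^2 + (-3.1065)^2) = 6.621127
Step 2: Project.
Since ||x|| > R, scale = R/||x|| = 2/6.621127 = 0.302063, proj(x) = scale * x
proj(x) = [-0.483482, -0.051592, 1.697957, -0.938359]
Step 3: Dot product.
a^T * proj(x) = -1*(-0.483482) + 4*(-0.051592) + 1*1.697957 - 5*(-0.938359) = 6.6669


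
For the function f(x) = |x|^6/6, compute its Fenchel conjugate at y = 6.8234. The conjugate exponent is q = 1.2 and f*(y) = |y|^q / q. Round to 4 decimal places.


The conjugate exponent q satisfies 1/p + 1/q = 1.
p = 6, so q = 6/(6 - 1) = 1.2
|y|^q = 6.8234^1.2 = 10.0185
f*(6.8234) = 10.0185 / 1.2 = 8.3487


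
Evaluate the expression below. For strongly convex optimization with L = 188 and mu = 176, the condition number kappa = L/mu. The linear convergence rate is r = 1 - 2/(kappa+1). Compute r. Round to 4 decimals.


Step 1: Compute the condition number.
kappa = L/mu = 188/176 = 1.0682
Step 2: Compute the convergence rate.
r = 1 - 2/(kappa + 1) = 1 - 2*mu/(L + mu) = (L - mu)/(L + mu) = 12/364 = 0.033


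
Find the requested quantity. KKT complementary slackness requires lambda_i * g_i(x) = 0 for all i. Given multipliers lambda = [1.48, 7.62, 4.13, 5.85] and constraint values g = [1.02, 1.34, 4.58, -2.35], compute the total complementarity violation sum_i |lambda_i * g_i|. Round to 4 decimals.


KKT complementary slackness check:
lambda_1 * g_1 = 1.48 * 1.02 = 1.5096
lambda_2 * g_2 = 7.62 * 1.34 = 10.2108
lambda_3 * g_3 = 4.13 * 4.58 = 18.9154
lambda_4 * g_4 = 5.85 * -2.35 = -13.7475
Total violation = 1.5096 + 10.2108 + 18.9154 + 13.7475 = 44.3833


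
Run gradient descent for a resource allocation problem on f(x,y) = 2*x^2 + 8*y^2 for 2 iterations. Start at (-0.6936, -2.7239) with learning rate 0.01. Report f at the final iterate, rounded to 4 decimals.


Gradient descent on f(x,y) = 2*x^2 + 8*y^2.
Starting point: (-0.6936, -2.7239), alpha = 0.01
Step 1: grad_x = 2*2*-0.6936 = -2.7744, grad_y = 2*8*-2.7239 = -43.5824
  x_1 = -0.6936 - 0.01*-2.7744 = -0.6659
  y_1 = -2.7239 - 0.01*-43.5824 = -2.2881
Step 2: grad_x = 2*2*-0.6659 = -2.6634, grad_y = 2*8*-2.2881 = -36.6092
  x_2 = -0.6659 - 0.01*-2.6634 = -0.6392
  y_2 = -2.2881 - 0.01*-36.6092 = -1.922
f(-0.6392, -1.922) = 2*(-0.6392)^2 + 8*(-1.922)^2 = 30.3694


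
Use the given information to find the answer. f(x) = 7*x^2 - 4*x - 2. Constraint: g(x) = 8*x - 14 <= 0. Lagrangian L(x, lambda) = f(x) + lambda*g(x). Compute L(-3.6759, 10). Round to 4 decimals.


Step 1: Evaluate f(x).
f(-3.6759) = 7*(-3.6759)^2 - 4*(-3.6759) - 2 = 107.2893
Step 2: Evaluate g(x).
g(-3.6759) = 8*-3.6759 - 14 = -43.4072
Step 3: Compute Lagrangian.
L = 107.2893 + 10*-43.4072 = -326.7827


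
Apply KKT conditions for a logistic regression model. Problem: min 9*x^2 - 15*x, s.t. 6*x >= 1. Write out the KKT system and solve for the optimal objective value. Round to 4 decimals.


Step 1: Try lambda = 0 (constraint inactive).
Stationarity: 2*9*x - 15 = 0
x* = 15/(2*9) = 5/6 = 0.8333 (rounded; the exact value 5/6 is used below)
Check constraint: 6*0.8333 = 4.9998 >= 1 -- satisfied.
Step 2: Compute optimal value.
f(x*) = 9*(5/6)^2 - 15*(5/6) = -6.25


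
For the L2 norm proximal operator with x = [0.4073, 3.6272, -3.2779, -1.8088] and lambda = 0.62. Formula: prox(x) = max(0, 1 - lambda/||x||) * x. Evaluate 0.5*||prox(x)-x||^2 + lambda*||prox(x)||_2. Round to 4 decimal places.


Step 1: Compute ||x||.
||x|| = 5.2287
Step 2: Compute scaling factor.
scale = max(0, 1 - 0.62/5.2287) = 0.8814
Step 3: prox(x) = [0.359, 3.1971, -2.8892, -1.5943]
||prox(x)|| = 4.6087
Step 4: Proximal objective.
0.5*||prox-x||^2 = 0.1922
lambda*||prox|| = 2.8574
Total = 3.0496


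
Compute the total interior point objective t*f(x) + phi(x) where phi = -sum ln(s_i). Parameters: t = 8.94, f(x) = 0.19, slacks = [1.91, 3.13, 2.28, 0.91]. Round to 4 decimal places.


Step 1: Compute log-barrier.
ln values: [0.6471, 1.141, 0.8242, -0.0943]
phi = -(0.6471 + 1.141 + 0.8242 - 0.0943) = -2.518
Step 2: Compute augmented objective.
t*f(x) = 8.94*0.19 = 1.6986
Total = 1.6986 - 2.518 = -0.8194


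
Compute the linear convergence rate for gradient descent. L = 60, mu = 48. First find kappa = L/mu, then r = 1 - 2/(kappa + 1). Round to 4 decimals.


Step 1: Compute the condition number.
kappa = L/mu = 60/48 = 1.25
Step 2: Compute the convergence rate.
r = 1 - 2/(kappa + 1) = 1 - 2*mu/(L + mu) = (L - mu)/(L + mu) = 12/108 = 0.1111


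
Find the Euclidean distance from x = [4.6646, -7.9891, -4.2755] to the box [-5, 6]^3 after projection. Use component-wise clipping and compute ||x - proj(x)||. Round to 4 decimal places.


Project each component onto [-5, 6].
clip(4.6646) = 4.6646, clip(-7.9891) = -5.0, clip(-4.2755) = -4.2755
Projection = [4.6646, -5.0, -4.2755]
Squared diffs: [0.0, 8.9347, 0.0]
Distance = sqrt(8.9347) = 2.9891


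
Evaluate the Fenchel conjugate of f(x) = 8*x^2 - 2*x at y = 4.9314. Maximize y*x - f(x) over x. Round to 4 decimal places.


f*(y) = sup_x {y*x - a*x^2 - b*x} = sup_x {(y-b)*x - a*x^2}
FOC: (y - b) - 2a*x = 0 => x* = (y - b)/(2a)
x* = (4.9314 + 2)/(2*8) = 0.4332
f*(4.9314) = (y-b)^2/(4a) = (4.9314 + 2)^2/(4*8)
= 48.0443/32 = 1.5014


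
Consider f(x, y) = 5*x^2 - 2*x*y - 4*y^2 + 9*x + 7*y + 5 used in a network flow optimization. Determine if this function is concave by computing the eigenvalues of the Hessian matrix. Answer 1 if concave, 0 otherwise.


The Hessian of f(x,y) = 5*x^2 - 2*x*y - 4*y^2 + 9*x + 7*y + 5 is:
H = [[10, -2], [-2, -8]]
Trace = 10 - 8 = 2
Determinant = 10*-8 - (-2)^2 = -84
Discriminant = (2)^2 - 4*-84 = 340.0
Eigenvalues: lambda_1 = -8.2195, lambda_2 = 10.2195
The function is not concave.

0


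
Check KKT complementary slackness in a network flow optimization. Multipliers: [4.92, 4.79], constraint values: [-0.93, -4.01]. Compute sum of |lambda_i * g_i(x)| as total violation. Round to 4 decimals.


KKT complementary slackness check:
lambda_1 * g_1 = 4.92 * -0.93 = -4.5756
lambda_2 * g_2 = 4.79 * -4.01 = -19.2079
Total violation = 4.5756 + 19.2079 = 23.7835


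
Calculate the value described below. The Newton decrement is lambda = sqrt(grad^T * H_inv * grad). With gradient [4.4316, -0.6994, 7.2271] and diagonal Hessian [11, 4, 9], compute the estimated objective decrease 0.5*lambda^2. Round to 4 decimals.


Step 1: H is diagonal, so H^(-1) * g = [0.4029, -0.1749, 0.803].
Step 2: g^T H^(-1) g = sum_i g_i^2 / H_ii
  = (4.4316)^2/11 + (-0.6994)^2/4 + (7.2271)^2/9
  = 1.7854 + 0.1223 + 5.8034 = 7.7111
Step 3: Objective decrease = 0.5 * g^T H^(-1) g = 3.8556


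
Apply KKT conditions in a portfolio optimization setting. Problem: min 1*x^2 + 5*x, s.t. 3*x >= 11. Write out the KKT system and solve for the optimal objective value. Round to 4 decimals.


Step 1: Try lambda = 0 (constraint inactive).
x_unc = -5/(2*1) = -2.5
Check: 3*-2.5 = -7.5 < 11 -- violated!
Step 2: Constraint must be active: 3*x = 11
x* = 11/3 = 3.6667 (rounded; the exact value 11/3 is used below)
lambda = (2*1*(11/3) + 5)/3 = 4.1111
Step 3: Compute optimal value.
f(x*) = 1*(11/3)^2 + 5*(11/3) = 31.7778


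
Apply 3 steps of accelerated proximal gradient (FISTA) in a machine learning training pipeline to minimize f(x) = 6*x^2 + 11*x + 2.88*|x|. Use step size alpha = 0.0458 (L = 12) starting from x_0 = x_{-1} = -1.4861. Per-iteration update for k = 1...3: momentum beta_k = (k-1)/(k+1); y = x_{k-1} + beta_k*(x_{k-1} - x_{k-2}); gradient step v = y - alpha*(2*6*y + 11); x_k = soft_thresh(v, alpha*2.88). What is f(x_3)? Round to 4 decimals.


FISTA on f(x) = 6*x^2 + 11*x + 2.88*|x|
L = 12, alpha = 0.0458
Iteration 1: beta = 0.0, y = -1.4861 + 0.0*(-1.4861 + 1.4861) = -1.4861
  grad(y) = -6.8332, v = y - alpha*grad = -1.1731
  prox(v) = soft_thresh(-1.1731, 0.1319) = -1.0412
Iteration 2: beta = 0.3333, y = -1.0412 + 0.3333*(-1.0412 + 1.4861) = -0.8929
  grad(y) = 0.2846, v = y - alpha*grad = -0.906
  prox(v) = soft_thresh(-0.906, 0.1319) = -0.7741
Iteration 3: beta = 0.5, y = -0.7741 + 0.5*(-0.7741 + 1.0412) = -0.6405
  grad(y) = 3.314, v = y - alpha*grad = -0.7923
  prox(v) = soft_thresh(-0.7923, 0.1319) = -0.6604
f(x_3) = 6*(-0.6604)^2 + 11*(-0.6604) + 2.88*|-0.6604| = -2.7457


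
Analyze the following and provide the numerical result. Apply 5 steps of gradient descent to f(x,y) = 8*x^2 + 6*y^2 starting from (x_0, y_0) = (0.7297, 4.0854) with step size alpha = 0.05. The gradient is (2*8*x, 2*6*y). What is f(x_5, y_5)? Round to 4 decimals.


Gradient descent on f(x,y) = 8*x^2 + 6*y^2.
Starting point: (0.7297, 4.0854), alpha = 0.05
Step 1: grad_x = 2*8*0.7297 = 11.6752, grad_y = 2*6*4.0854 = 49.0248
  x_1 = 0.7297 - 0.05*11.6752 = 0.1459
  y_1 = 4.0854 - 0.05*49.0248 = 1.6342
Step 2: grad_x = 2*8*0.1459 = 2.335, grad_y = 2*6*1.6342 = 19.6099
  x_2 = 0.1459 - 0.05*2.335 = 0.0292
  y_2 = 1.6342 - 0.05*19.6099 = 0.6537
Step 3: grad_x = 2*8*0.0292 = 0.467, grad_y = 2*6*0.6537 = 7.844
  x_3 = 0.0292 - 0.05*0.467 = 0.0058
  y_3 = 0.6537 - 0.05*7.844 = 0.2615
Step 4: grad_x = 2*8*0.0058 = 0.0934, grad_y = 2*6*0.2615 = 3.1376
  x_4 = 0.0058 - 0.05*0.0934 = 0.0012
  y_4 = 0.2615 - 0.05*3.1376 = 0.1046
Step 5: grad_x = 2*8*0.0012 = 0.0187, grad_y = 2*6*0.1046 = 1.255
  x_5 = 0.0012 - 0.05*0.0187 = 0.0002
  y_5 = 0.1046 - 0.05*1.255 = 0.0418
f(0.0002, 0.0418) = 8*0.0002^2 + 6*0.0418^2 = 0.0105


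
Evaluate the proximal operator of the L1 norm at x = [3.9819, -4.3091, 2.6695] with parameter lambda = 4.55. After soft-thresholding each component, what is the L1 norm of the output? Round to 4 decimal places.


Soft-thresholding with lambda = 4.55:
prox(3.9819) = sign(3.9819)*max(|3.9819| - 4.55, 0) = 0.0
prox(-4.3091) = sign(-4.3091)*max(|-4.3091| - 4.55, 0) = 0.0
prox(2.6695) = sign(2.6695)*max(|2.6695| - 4.55, 0) = 0.0
prox(x) = [0.0, 0.0, 0.0]
||prox(x)||_1 = 0.0 + 0.0 + 0.0 = 0.0


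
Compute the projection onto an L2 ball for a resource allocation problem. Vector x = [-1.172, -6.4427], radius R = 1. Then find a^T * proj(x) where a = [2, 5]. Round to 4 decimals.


Step 1: Compute ||x|| (intermediates to 6 decimals).
||x|| = sqrt((-1.172)^2 + (-6.4427)^2) = 6.548432
Step 2: Project.
Since ||x|| > R, scale = R/||x|| = 1/6.548432 = 0.152708, proj(x) = scale * x
proj(x) = [-0.178974, -0.983852]
Step 3: Dot product.
a^T * proj(x) = 2*(-0.178974) + 5*(-0.983852) = -5.2772


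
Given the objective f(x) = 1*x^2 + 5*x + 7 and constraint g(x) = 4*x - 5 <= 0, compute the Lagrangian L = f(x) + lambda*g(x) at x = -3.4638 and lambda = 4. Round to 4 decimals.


Step 1: Evaluate f(x).
f(-3.4638) = 1*(-3.4638)^2 + 5*(-3.4638) + 7 = 1.6789
Step 2: Evaluate g(x).
g(-3.4638) = 4*-3.4638 - 5 = -18.8552
Step 3: Compute Lagrangian.
L = 1.6789 + 4*-18.8552 = -73.7419


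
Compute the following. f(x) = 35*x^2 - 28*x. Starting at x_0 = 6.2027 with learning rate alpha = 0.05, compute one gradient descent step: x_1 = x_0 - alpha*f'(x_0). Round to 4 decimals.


We compute the gradient at x_0 and apply the update.
f'(x) = 70*x - 28
f'(6.2027) = 70*6.2027 - 28 = 406.189
x_1 = 6.2027 - 0.05*406.189 = -14.1068


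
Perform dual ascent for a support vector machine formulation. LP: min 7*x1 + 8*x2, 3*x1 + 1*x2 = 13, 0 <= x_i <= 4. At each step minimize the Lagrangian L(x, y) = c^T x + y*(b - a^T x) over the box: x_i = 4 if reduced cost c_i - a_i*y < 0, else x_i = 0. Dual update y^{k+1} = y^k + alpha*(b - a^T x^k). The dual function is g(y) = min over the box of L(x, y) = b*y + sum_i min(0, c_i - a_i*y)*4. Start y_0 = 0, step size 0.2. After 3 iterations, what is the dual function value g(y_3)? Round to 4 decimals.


Dual ascent for LP: min 7*x1 + 8*x2, 3*x1 + 1*x2 = 13, 0 <= x_i <= 4
Step 1: y^k = 0.0, reduced costs: (7.0, 8.0)
  x^k = (0.0, 0.0), subgradient = b - a^T x = 13.0
  y^{k+1} = 0.0 + 0.2*13.0 = 2.6
Step 2: y^k = 2.6, reduced costs: (-0.8, 5.4)
  x^k = (4.0, 0.0), subgradient = b - a^T x = 1.0
  y^{k+1} = 2.6 + 0.2*1.0 = 2.8
Step 3: y^k = 2.8, reduced costs: (-1.4, 5.2)
  x^k = (4.0, 0.0), subgradient = b - a^T x = 1.0
  y^{k+1} = 2.8 + 0.2*1.0 = 3.0
Dual objective at y_3 = 3.0: reduced costs (-2.0, 5.0), box minimizer x = (4.0, 0.0)
g(y_3) = b*y + (c1 - a1*y)*x1 + (c2 - a2*y)*x2 = 13*3.0 + (-2.0)*4.0 + 5.0*0.0 = 39.0 - 8.0 + 0.0 = 31.0
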